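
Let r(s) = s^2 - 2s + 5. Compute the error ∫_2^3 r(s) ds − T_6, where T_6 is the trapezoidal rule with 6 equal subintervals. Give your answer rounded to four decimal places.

-0.0046

Exact integral: ∫_2^3 r(s) ds ≈ 6.333333.
T_6 ≈ 6.337963.
Error ≈ 6.333333 − 6.337963 ≈ -0.0046.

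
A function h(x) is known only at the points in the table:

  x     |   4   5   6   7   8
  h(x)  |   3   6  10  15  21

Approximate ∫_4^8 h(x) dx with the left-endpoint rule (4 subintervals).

34

Δx = 1.
Sum = 1·[3 + 6 + 10 + 15] = 34.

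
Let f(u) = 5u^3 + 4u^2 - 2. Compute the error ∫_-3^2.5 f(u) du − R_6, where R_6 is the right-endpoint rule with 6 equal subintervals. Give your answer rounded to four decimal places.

Exact integral: ∫_-3^2.5 f(u) du ≈ -6.588542.
R_6 ≈ 86.244647.
Error ≈ -6.588542 − 86.244647 ≈ -92.8332.

-92.8332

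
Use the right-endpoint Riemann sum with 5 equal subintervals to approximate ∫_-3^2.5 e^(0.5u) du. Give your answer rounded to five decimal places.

Δu = (2.5 − (-3))/5 = 1.1.
Right endpoints: -1.9, -0.8, 0.3, 1.4, 2.5.
f(-1.9) ≈ 0.38674, f(-0.8) ≈ 0.67032, f(0.3) ≈ 1.16183, f(1.4) ≈ 2.01375, f(2.5) ≈ 3.49034.
Sum = Δu · [f(-1.9) + f(-0.8) + f(0.3) + f(1.4) + f(2.5)].
Sum ≈ 8.49529.

8.49529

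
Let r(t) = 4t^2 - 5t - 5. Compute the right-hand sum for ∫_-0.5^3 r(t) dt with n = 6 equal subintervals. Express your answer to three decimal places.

2.690

Δt = (3 − (-0.5))/6 = 7/12.
Right endpoints: 1/12, 2/3, 1.25, 11/6, 29/12, 3.
r(1/12) = -97/18, r(2/3) = -59/9, r(1.25) = -5, r(11/6) = -13/18, r(29/12) = 113/18, r(3) = 16.
Sum = Δt · [r(1/12) + r(2/3) + r(1.25) + ...].
Sum ≈ 2.690.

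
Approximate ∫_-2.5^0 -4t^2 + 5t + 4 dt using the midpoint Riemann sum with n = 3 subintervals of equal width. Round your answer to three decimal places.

Δt = (0 − (-2.5))/3 = 5/6.
Midpoints: -25/12, -1.25, -5/12.
f(-25/12) = -214/9, f(-1.25) = -8.5, f(-5/12) = 11/9.
Sum = Δt · [f(-25/12) + f(-1.25) + f(-5/12)].
Sum ≈ -25.880.

-25.880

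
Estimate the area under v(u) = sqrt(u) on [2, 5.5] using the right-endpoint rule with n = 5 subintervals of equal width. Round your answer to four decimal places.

7.0336

Δu = (5.5 − 2)/5 = 0.7.
Right endpoints: 2.7, 3.4, 4.1, 4.8, 5.5.
v(2.7) ≈ 1.6432, v(3.4) ≈ 1.8439, v(4.1) ≈ 2.0248, v(4.8) ≈ 2.1909, v(5.5) ≈ 2.3452.
Sum = Δu · [v(2.7) + v(3.4) + v(4.1) + v(4.8) + v(5.5)].
Sum ≈ 7.0336.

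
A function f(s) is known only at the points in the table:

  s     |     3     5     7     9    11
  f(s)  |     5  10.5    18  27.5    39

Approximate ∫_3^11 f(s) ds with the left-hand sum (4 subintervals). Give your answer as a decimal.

Δs = 2.
Sum = 2·[5 + 10.5 + 18 + 27.5] = 122.

122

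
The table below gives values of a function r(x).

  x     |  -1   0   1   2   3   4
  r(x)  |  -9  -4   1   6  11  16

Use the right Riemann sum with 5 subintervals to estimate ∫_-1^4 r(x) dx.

Δx = 1.
Sum = 1·[(-4) + 1 + 6 + 11 + 16] = 30.

30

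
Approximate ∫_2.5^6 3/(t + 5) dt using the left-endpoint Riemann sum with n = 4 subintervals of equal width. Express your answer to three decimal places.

1.206

Δt = (6 − 2.5)/4 = 0.875.
Left endpoints: 2.5, 3.375, 4.25, 5.125.
f(2.5) = 0.4, f(3.375) = 24/67, f(4.25) = 12/37, f(5.125) = 8/27.
Sum = Δt · [f(2.5) + f(3.375) + f(4.25) + f(5.125)].
Sum ≈ 1.206.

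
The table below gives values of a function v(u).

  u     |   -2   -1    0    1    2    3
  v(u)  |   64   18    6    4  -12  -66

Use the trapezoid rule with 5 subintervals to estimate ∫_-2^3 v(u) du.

Δu = 1.
T_5 = (1/2)·[64 + 2·18 + 2·6 + 2·4 + 2·(-12) + (-66)] = 15.

15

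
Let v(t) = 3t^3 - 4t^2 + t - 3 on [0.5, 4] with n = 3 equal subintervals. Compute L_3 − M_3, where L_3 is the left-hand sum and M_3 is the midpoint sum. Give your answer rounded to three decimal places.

-57.720

L_3 ≈ 39.99074.
M_3 ≈ 97.71036.
L_3 − M_3 ≈ -57.720.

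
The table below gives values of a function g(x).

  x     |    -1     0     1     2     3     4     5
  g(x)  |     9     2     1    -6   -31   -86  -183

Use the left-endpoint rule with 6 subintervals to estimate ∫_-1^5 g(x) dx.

Δx = 1.
Sum = 1·[9 + 2 + 1 + (-6) + (-31) + (-86)] = -111.

-111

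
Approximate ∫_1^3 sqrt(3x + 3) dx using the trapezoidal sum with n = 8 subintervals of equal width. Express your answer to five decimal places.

Δx = (3 − 1)/8 = 0.25.
f(1) ≈ 2.44949, f(1.25) ≈ 2.59808, f(1.5) ≈ 2.73861, f(1.75) ≈ 2.87228, f(2) ≈ 3.00000, f(2.25) ≈ 3.12250, f(2.5) ≈ 3.24037, f(2.75) ≈ 3.35410, f(3) ≈ 3.46410.
T_8 = (Δx/2)·[f(x_0) + 2f(x_1) + ... + 2f(x_{7}) + f(x_8)].
Sum ≈ 5.97068.

5.97068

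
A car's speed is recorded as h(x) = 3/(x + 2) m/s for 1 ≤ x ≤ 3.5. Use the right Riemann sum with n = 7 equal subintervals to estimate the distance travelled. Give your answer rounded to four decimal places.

1.7397

Δx = (3.5 − 1)/7 = 5/14.
Right endpoints: 19/14, 12/7, 29/14, 17/7, 39/14, 22/7, 3.5.
h(19/14) = 42/47, h(12/7) = 21/26, h(29/14) = 14/19, h(17/7) = 21/31, h(39/14) = 42/67, h(22/7) = 7/12, h(3.5) = 6/11.
Sum = Δx · [h(19/14) + h(12/7) + h(29/14) + ...].
Sum ≈ 1.7397.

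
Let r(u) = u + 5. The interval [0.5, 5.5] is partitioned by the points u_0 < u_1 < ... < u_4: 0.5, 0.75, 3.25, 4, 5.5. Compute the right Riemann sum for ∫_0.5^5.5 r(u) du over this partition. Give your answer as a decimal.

Subinterval widths: 0.25, 2.5, 0.75, 1.5.
Right endpoints: 0.75, 3.25, 4, 5.5.
r(0.75) = 5.75, r(3.25) = 8.25, r(4) = 9, r(5.5) = 10.5.
Sum = Σ Δu_i · r(u_i).
Sum = 44.5625.

44.5625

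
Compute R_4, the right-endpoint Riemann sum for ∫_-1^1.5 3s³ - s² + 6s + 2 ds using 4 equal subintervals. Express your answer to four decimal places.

Δs = (1.5 − (-1))/4 = 0.625.
Right endpoints: -0.375, 0.25, 0.875, 1.5.
f(-0.375) = -281/512, f(0.25) = 3.484375, f(0.875) = 4349/512, f(1.5) = 18.875.
Sum = Δs · [f(-0.375) + f(0.25) + f(0.875) + f(1.5)].
Sum ≈ 18.9404.

18.9404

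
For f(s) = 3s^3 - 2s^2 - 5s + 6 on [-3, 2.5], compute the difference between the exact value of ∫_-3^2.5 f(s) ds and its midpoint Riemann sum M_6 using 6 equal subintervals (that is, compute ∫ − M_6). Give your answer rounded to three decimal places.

Exact integral: ∫_-3^2.5 f(s) ds ≈ -19.99479.
M_6 ≈ -18.35800.
Error ≈ -19.99479 − (-18.35800) ≈ -1.637.

-1.637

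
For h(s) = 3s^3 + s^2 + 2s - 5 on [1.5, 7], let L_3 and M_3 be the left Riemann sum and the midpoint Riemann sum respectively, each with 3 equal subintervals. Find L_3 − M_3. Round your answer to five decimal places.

L_3 ≈ 1063.4351852.
M_3 ≈ 1868.9464699.
L_3 − M_3 ≈ -805.51128.

-805.51128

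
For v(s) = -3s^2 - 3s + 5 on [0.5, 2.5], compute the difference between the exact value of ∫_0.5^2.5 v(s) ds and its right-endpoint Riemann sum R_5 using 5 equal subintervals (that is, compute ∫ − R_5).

4.96

Exact integral: ∫_0.5^2.5 v(s) ds = -14.5.
R_5 = -19.46.
Error = -14.5 − (-19.46) = 4.96.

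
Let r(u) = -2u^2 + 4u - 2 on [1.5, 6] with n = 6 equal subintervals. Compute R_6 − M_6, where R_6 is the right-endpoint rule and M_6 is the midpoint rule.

-19.828125

R_6 = -102.65625.
M_6 = -82.828125.
R_6 − M_6 = -19.828125.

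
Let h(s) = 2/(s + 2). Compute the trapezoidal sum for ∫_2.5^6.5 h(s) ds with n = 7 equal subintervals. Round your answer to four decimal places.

Δs = (6.5 − 2.5)/7 = 4/7.
h(2.5) = 4/9, h(43/14) = 28/71, h(51/14) = 28/79, h(59/14) = 28/87, h(67/14) = 28/95, h(75/14) = 28/103, h(83/14) = 28/111, h(6.5) = 4/17.
T_7 = (Δs/2)·[h(s_0) + 2h(s_1) + ... + 2h(s_{6}) + h(s_7)].
Sum ≈ 1.2739.

1.2739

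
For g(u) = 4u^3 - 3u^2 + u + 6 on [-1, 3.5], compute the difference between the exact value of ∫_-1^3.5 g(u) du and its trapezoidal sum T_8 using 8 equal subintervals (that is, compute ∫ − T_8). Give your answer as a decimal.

Exact integral: ∫_-1^3.5 g(u) du = 137.8125.
T_8 = 140.66015625.
Error = 137.8125 − 140.66015625 = -2.84765625.

-2.84765625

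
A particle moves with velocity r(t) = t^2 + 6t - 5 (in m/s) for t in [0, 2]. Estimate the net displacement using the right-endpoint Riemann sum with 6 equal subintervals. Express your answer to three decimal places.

Δt = (2 − 0)/6 = 1/3.
Right endpoints: 1/3, 2/3, 1, 4/3, 5/3, 2.
r(1/3) = -26/9, r(2/3) = -5/9, r(1) = 2, r(4/3) = 43/9, r(5/3) = 70/9, r(2) = 11.
Sum = Δt · [r(1/3) + r(2/3) + r(1) + ...].
Sum ≈ 7.370.

7.370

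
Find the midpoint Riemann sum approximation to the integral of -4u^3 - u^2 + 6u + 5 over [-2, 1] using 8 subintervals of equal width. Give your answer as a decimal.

Δu = (1 − (-2))/8 = 0.375.
Midpoints: -1.8125, -1.4375, -1.0625, -0.6875, -0.3125, 0.0625, 0.4375, 0.8125.
f(-1.8125) = 15009/1024, f(-1.4375) = 6339/1024, f(-1.0625) = 2349/1024, f(-0.6875) = 1743/1024, f(-0.3125) = 3225/1024, f(0.0625) = 5499/1024, f(0.4375) = 7269/1024, f(0.8125) = 7239/1024.
Sum = Δu · [f(-1.8125) + f(-1.4375) + f(-1.0625) + ...].
Sum = 17.82421875.

17.82421875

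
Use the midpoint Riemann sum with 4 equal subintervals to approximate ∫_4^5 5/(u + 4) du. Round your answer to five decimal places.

Δu = (5 − 4)/4 = 0.25.
Midpoints: 4.125, 4.375, 4.625, 4.875.
f(4.125) = 8/13, f(4.375) = 40/67, f(4.625) = 40/69, f(4.875) = 40/71.
Sum = Δu · [f(4.125) + f(4.375) + f(4.625) + f(4.875)].
Sum ≈ 0.58887.

0.58887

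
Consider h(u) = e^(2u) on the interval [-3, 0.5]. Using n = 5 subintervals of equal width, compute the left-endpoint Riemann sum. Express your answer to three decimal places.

Δu = (0.5 − (-3))/5 = 0.7.
Left endpoints: -3, -2.3, -1.6, -0.9, -0.2.
h(-3) ≈ 0.002, h(-2.3) ≈ 0.010, h(-1.6) ≈ 0.041, h(-0.9) ≈ 0.165, h(-0.2) ≈ 0.670.
Sum = Δu · [h(-3) + h(-2.3) + h(-1.6) + h(-0.9) + h(-0.2)].
Sum ≈ 0.622.

0.622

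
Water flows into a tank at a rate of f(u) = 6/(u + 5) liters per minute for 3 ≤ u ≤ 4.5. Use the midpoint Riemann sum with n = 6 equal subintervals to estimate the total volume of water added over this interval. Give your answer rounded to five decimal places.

1.03103

Δu = (4.5 − 3)/6 = 0.25.
Midpoints: 3.125, 3.375, 3.625, 3.875, 4.125, 4.375.
f(3.125) = 48/65, f(3.375) = 48/67, f(3.625) = 16/23, f(3.875) = 48/71, f(4.125) = 48/73, f(4.375) = 0.64.
Sum = Δu · [f(3.125) + f(3.375) + f(3.625) + ...].
Sum ≈ 1.03103.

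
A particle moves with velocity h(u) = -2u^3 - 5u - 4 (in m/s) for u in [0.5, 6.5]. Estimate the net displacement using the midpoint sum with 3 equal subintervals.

-979.5

Δu = (6.5 − 0.5)/3 = 2.
Midpoints: 1.5, 3.5, 5.5.
h(1.5) = -18.25, h(3.5) = -107.25, h(5.5) = -364.25.
Sum = Δu · [h(1.5) + h(3.5) + h(5.5)].
Sum = -979.5.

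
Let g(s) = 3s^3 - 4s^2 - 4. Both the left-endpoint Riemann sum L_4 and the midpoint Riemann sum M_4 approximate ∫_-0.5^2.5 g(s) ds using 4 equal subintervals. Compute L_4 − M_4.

L_4 = -11.0625.
M_4 = -4.453125.
L_4 − M_4 = -6.609375.

-6.609375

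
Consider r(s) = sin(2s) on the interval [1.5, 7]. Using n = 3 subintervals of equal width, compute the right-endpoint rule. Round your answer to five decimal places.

1.05626

Δs = (7 − 1.5)/3 = 11/6.
Right endpoints: 10/3, 31/6, 7.
r(10/3) ≈ 0.37415, r(31/6) ≈ -0.78862, r(7) ≈ 0.99061.
Sum = Δs · [r(10/3) + r(31/6) + r(7)].
Sum ≈ 1.05626.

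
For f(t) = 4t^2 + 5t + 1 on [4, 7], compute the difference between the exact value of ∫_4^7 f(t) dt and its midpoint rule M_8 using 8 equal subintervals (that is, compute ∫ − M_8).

Exact integral: ∫_4^7 f(t) dt = 457.5.
M_8 = 457.359375.
Error = 457.5 − 457.359375 = 0.140625.

0.140625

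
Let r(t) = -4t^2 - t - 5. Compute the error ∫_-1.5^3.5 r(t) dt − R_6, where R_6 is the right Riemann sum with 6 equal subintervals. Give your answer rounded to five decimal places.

21.06481

Exact integral: ∫_-1.5^3.5 r(t) dt ≈ -91.6666667.
R_6 ≈ -112.7314815.
Error ≈ -91.6666667 − (-112.7314815) ≈ 21.06481.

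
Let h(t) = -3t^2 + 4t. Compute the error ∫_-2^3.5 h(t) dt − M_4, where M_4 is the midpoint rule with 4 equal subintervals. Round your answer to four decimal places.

-2.5996

Exact integral: ∫_-2^3.5 h(t) dt = -34.375.
M_4 ≈ -31.775391.
Error ≈ -34.375 − (-31.775391) ≈ -2.5996.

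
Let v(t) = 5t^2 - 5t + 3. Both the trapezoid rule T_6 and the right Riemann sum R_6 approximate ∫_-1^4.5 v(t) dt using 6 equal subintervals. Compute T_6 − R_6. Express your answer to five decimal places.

-31.51042

T_6 ≈ 125.7679398.
R_6 ≈ 157.2783565.
T_6 − R_6 ≈ -31.51042.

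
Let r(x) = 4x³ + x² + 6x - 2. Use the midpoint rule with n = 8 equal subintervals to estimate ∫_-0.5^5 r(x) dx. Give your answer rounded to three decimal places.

Δx = (5 − (-0.5))/8 = 0.6875.
Midpoints: -0.15625, 0.53125, 1.21875, 1.90625, 2.59375, 3.28125, 3.96875, 4.65625.
r(-0.15625) = -23989/8192, r(0.53125) = 16953/8192, r(1.21875) = 115007/8192, r(1.90625) = 334061/8192, r(2.59375) = 738003/8192, r(3.28125) = 1390721/8192, r(3.96875) = 2356103/8192, r(4.65625) = 3698037/8192.
Sum = Δx · [r(-0.15625) + r(0.53125) + r(1.21875) + ...].
Sum ≈ 723.830.

723.830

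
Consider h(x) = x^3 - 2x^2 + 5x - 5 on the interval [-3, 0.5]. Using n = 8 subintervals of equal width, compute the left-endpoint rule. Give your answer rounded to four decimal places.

-91.9246

Δx = (0.5 − (-3))/8 = 0.4375.
Left endpoints: -3, -2.5625, -2.125, -1.6875, -1.25, -0.8125, -0.375, 0.0625.
h(-3) = -65, h(-2.5625) = -195673/4096, h(-2.125) = -17537/512, h(-1.6875) = -98051/4096, h(-1.25) = -16.328125, h(-0.8125) = -44725/4096, h(-0.375) = -3691/512, h(0.0625) = -19231/4096.
Sum = Δx · [h(-3) + h(-2.5625) + h(-2.125) + ...].
Sum ≈ -91.9246.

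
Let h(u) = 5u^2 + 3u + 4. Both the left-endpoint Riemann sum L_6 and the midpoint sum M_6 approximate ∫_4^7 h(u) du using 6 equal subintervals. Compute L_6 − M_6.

L_6 = 483.625.
M_6 = 526.1875.
L_6 − M_6 = -42.5625.

-42.5625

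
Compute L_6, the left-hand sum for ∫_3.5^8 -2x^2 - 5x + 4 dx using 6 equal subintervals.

-377.71875

Δx = (8 − 3.5)/6 = 0.75.
Left endpoints: 3.5, 4.25, 5, 5.75, 6.5, 7.25.
f(3.5) = -38, f(4.25) = -53.375, f(5) = -71, f(5.75) = -90.875, f(6.5) = -113, f(7.25) = -137.375.
Sum = Δx · [f(3.5) + f(4.25) + f(5) + ...].
Sum = -377.71875.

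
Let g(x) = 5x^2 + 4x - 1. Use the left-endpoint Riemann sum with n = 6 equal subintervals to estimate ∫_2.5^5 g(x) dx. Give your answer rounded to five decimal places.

196.03877

Δx = (5 − 2.5)/6 = 5/12.
Left endpoints: 2.5, 35/12, 10/3, 3.75, 25/6, 55/12.
g(2.5) = 40.25, g(35/12) = 7661/144, g(10/3) = 611/9, g(3.75) = 84.3125, g(25/6) = 3689/36, g(55/12) = 17621/144.
Sum = Δx · [g(2.5) + g(35/12) + g(10/3) + ...].
Sum ≈ 196.03877.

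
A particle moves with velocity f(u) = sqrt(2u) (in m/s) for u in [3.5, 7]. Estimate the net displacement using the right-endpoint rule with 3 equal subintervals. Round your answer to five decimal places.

Δu = (7 − 3.5)/3 = 7/6.
Right endpoints: 14/3, 35/6, 7.
f(14/3) ≈ 3.05505, f(35/6) ≈ 3.41565, f(7) ≈ 3.74166.
Sum = Δu · [f(14/3) + f(35/6) + f(7)].
Sum ≈ 11.91442.

11.91442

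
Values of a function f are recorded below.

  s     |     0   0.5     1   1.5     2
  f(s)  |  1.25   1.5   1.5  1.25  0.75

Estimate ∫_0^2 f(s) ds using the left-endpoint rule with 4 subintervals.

Δs = 0.5.
Sum = 0.5·[1.25 + 1.5 + 1.5 + 1.25] = 2.75.

2.75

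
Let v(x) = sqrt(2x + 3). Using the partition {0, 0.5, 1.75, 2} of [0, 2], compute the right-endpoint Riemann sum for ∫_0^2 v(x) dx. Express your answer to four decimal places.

4.8483

Subinterval widths: 0.5, 1.25, 0.25.
Right endpoints: 0.5, 1.75, 2.
v(0.5) ≈ 2.0000, v(1.75) ≈ 2.5495, v(2) ≈ 2.6458.
Sum = Σ Δx_i · v(x_i).
Sum ≈ 4.8483.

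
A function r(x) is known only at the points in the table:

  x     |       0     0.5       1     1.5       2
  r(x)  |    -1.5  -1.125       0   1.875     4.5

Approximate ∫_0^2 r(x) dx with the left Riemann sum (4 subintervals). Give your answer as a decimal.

Δx = 0.5.
Sum = 0.5·[(-1.5) + (-1.125) + 0 + 1.875] = -0.375.

-0.375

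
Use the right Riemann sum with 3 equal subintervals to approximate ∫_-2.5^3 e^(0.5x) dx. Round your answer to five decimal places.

12.81541

Δx = (3 − (-2.5))/3 = 11/6.
Right endpoints: -2/3, 7/6, 3.
f(-2/3) ≈ 0.71653, f(7/6) ≈ 1.79200, f(3) ≈ 4.48169.
Sum = Δx · [f(-2/3) + f(7/6) + f(3)].
Sum ≈ 12.81541.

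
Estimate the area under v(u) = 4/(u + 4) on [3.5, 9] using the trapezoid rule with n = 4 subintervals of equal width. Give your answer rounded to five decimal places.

2.20763

Δu = (9 − 3.5)/4 = 1.375.
v(3.5) = 8/15, v(4.875) = 32/71, v(6.25) = 16/41, v(7.625) = 32/93, v(9) = 4/13.
T_4 = (Δu/2)·[v(u_0) + 2v(u_1) + 2v(u_2) + 2v(u_3) + v(u_4)].
Sum ≈ 2.20763.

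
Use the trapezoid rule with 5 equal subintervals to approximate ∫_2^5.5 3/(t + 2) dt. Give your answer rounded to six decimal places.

Δt = (5.5 − 2)/5 = 0.7.
f(2) = 0.75, f(2.7) = 30/47, f(3.4) = 5/9, f(4.1) = 30/61, f(4.8) = 15/34, f(5.5) = 0.4.
T_5 = (Δt/2)·[f(t_0) + 2f(t_1) + ... + 2f(t_{4}) + f(t_5)].
Sum ≈ 1.891283.

1.891283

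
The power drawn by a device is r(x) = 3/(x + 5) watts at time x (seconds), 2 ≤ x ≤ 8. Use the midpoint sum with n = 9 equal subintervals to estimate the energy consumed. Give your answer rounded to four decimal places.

Δx = (8 − 2)/9 = 2/3.
Midpoints: 7/3, 3, 11/3, 13/3, 5, 17/3, 19/3, 7, 23/3.
r(7/3) = 9/22, r(3) = 0.375, r(11/3) = 9/26, r(13/3) = 9/28, r(5) = 0.3, r(17/3) = 0.28125, r(19/3) = 9/34, r(7) = 0.25, r(23/3) = 9/38.
Sum = Δx · [r(7/3) + r(3) + r(11/3) + ...].
Sum ≈ 1.8563.

1.8563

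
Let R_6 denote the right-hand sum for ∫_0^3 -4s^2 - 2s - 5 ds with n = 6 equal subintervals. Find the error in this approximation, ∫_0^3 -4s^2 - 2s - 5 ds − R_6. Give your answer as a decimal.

11

Exact integral: ∫_0^3 f(s) ds = -60.
R_6 = -71.
Error = -60 − (-71) = 11.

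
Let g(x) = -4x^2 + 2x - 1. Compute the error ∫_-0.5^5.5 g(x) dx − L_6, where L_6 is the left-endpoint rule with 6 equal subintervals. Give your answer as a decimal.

Exact integral: ∫_-0.5^5.5 g(x) dx = -198.
L_6 = -148.
Error = -198 − (-148) = -50.

-50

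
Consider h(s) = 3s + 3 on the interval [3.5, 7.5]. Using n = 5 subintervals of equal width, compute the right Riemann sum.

82.8

Δs = (7.5 − 3.5)/5 = 0.8.
Right endpoints: 4.3, 5.1, 5.9, 6.7, 7.5.
h(4.3) = 15.9, h(5.1) = 18.3, h(5.9) = 20.7, h(6.7) = 23.1, h(7.5) = 25.5.
Sum = Δs · [h(4.3) + h(5.1) + h(5.9) + h(6.7) + h(7.5)].
Sum = 82.8.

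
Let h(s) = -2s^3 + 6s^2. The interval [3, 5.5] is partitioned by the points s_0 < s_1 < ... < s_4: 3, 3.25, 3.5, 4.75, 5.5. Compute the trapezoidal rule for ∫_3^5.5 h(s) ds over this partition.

-146.1953125

Subinterval widths: 0.25, 0.25, 1.25, 0.75.
h(3) = 0, h(3.25) = -5.28125, h(3.5) = -12.25, h(4.75) = -78.96875, h(5.5) = -151.25.
On each subinterval the trapezoid contributes (Δs_i/2)·[h(s_{i-1}) + h(s_i)].
Sum = -146.1953125.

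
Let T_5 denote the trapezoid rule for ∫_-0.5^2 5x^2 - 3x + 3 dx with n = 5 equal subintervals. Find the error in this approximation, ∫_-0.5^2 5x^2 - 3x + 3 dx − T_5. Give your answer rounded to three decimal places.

Exact integral: ∫_-0.5^2 f(x) dx ≈ 15.41667.
T_5 = 15.9375.
Error ≈ 15.41667 − 15.9375 ≈ -0.521.

-0.521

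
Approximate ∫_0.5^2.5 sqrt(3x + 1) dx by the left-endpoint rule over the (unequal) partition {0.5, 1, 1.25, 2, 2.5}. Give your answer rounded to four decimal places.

Subinterval widths: 0.5, 0.25, 0.75, 0.5.
Left endpoints: 0.5, 1, 1.25, 2.
f(0.5) ≈ 1.5811, f(1) ≈ 2.0000, f(1.25) ≈ 2.1794, f(2) ≈ 2.6458.
Sum = Σ Δx_i · f(x_i).
Sum ≈ 4.2480.

4.2480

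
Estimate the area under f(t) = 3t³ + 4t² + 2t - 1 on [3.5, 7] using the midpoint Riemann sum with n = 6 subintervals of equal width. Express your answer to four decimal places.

Δt = (7 − 3.5)/6 = 7/12.
Midpoints: 91/24, 4.375, 119/24, 133/24, 6.125, 161/24.
f(91/24) = 349633/1536, f(4.375) = 171793/512, f(119/24) = 2179399/4608, f(133/24) = 329461/512, f(6.125) = 435539/512, f(161/24) = 5059969/4608.
Sum = Δt · [f(91/24) + f(4.375) + f(119/24) + ...].
Sum ≈ 2116.5333.

2116.5333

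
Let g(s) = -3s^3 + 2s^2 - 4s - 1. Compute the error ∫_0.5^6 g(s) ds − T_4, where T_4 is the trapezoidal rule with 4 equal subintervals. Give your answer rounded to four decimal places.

Exact integral: ∫_0.5^6 g(s) ds ≈ -905.036458.
T_4 ≈ -952.262695.
Error ≈ -905.036458 − (-952.262695) ≈ 47.2262.

47.2262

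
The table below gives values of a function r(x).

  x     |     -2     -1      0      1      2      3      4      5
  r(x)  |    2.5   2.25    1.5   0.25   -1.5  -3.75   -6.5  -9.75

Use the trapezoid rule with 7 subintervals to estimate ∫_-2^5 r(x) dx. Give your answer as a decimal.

Δx = 1.
T_7 = (1/2)·[2.5 + 2·2.25 + 2·1.5 + 2·0.25 + 2·(-1.5) + 2·(-3.75) + 2·(-6.5) + (-9.75)] = -11.375.

-11.375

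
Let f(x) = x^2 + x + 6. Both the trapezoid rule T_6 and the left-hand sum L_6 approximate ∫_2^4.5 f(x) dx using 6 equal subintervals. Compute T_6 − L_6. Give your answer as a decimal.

T_6 ≈ 50.90567.
L_6 ≈ 46.99942.
T_6 − L_6 = 3.90625.

3.90625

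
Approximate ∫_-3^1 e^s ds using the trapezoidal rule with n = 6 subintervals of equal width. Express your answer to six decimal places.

Δs = (1 − (-3))/6 = 2/3.
f(-3) ≈ 0.049787, f(-7/3) ≈ 0.096972, f(-5/3) ≈ 0.188876, f(-1) ≈ 0.367879, f(-1/3) ≈ 0.716531, f(1/3) ≈ 1.395612, f(1) ≈ 2.718282.
T_6 = (Δs/2)·[f(s_0) + 2f(s_1) + ... + 2f(s_{5}) + f(s_6)].
Sum ≈ 2.766603.

2.766603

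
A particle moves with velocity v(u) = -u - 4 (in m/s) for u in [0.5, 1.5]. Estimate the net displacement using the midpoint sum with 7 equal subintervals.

Δu = (1.5 − 0.5)/7 = 1/7.
Midpoints: 4/7, 5/7, 6/7, 1, 8/7, 9/7, 10/7.
v(4/7) = -32/7, v(5/7) = -33/7, v(6/7) = -34/7, v(1) = -5, v(8/7) = -36/7, v(9/7) = -37/7, v(10/7) = -38/7.
Sum = Δu · [v(4/7) + v(5/7) + v(6/7) + ...].
Sum = -5.

-5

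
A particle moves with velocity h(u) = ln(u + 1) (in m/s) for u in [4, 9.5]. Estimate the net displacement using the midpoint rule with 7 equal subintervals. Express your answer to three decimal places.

11.145

Δu = (9.5 − 4)/7 = 11/14.
Midpoints: 123/28, 145/28, 167/28, 6.75, 211/28, 233/28, 255/28.
h(123/28) ≈ 1.685, h(145/28) ≈ 1.821, h(167/28) ≈ 1.941, h(6.75) ≈ 2.048, h(211/28) ≈ 2.144, h(233/28) ≈ 2.232, h(255/28) ≈ 2.313.
Sum = Δu · [h(123/28) + h(145/28) + h(167/28) + ...].
Sum ≈ 11.145.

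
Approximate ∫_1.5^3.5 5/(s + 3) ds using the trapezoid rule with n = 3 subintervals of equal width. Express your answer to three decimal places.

1.843

Δs = (3.5 − 1.5)/3 = 2/3.
f(1.5) = 10/9, f(13/6) = 30/31, f(17/6) = 6/7, f(3.5) = 10/13.
T_3 = (Δs/2)·[f(s_0) + 2f(s_1) + 2f(s_2) + f(s_3)].
Sum ≈ 1.843.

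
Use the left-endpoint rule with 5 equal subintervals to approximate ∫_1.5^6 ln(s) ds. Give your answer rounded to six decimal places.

4.985263

Δs = (6 − 1.5)/5 = 0.9.
Left endpoints: 1.5, 2.4, 3.3, 4.2, 5.1.
f(1.5) ≈ 0.405465, f(2.4) ≈ 0.875469, f(3.3) ≈ 1.193922, f(4.2) ≈ 1.435085, f(5.1) ≈ 1.629241.
Sum = Δs · [f(1.5) + f(2.4) + f(3.3) + f(4.2) + f(5.1)].
Sum ≈ 4.985263.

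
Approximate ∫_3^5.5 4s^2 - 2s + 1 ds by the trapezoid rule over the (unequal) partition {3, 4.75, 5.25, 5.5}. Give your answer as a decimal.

170.75

Subinterval widths: 1.75, 0.5, 0.25.
f(3) = 31, f(4.75) = 81.75, f(5.25) = 100.75, f(5.5) = 111.
On each subinterval the trapezoid contributes (Δs_i/2)·[f(s_{i-1}) + f(s_i)].
Sum = 170.75.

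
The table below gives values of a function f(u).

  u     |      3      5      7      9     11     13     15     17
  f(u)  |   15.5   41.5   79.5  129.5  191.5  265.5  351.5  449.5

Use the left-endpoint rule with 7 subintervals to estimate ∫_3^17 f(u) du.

Δu = 2.
Sum = 2·[15.5 + 41.5 + 79.5 + 129.5 + 191.5 + 265.5 + 351.5] = 2149.

2149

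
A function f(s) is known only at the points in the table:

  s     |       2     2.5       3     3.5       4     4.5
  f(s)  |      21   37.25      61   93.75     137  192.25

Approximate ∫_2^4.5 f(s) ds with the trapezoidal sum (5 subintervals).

217.8125

Δs = 0.5.
T_5 = (0.5/2)·[21 + 2·37.25 + 2·61 + 2·93.75 + 2·137 + 192.25] = 217.8125.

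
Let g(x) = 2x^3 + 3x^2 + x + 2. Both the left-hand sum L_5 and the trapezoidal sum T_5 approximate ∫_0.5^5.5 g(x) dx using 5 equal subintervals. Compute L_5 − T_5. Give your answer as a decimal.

-213.75

L_5 = 452.5.
T_5 = 666.25.
L_5 − T_5 = -213.75.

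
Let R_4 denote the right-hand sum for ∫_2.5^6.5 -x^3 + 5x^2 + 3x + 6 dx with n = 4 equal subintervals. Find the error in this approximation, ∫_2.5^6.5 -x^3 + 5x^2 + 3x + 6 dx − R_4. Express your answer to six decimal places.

Exact integral: ∫_2.5^6.5 f(x) dx ≈ 73.16666667.
R_4 = 34.
Error ≈ 73.16666667 − 34 ≈ 39.166667.

39.166667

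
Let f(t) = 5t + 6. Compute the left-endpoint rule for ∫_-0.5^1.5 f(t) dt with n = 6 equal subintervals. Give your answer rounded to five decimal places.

15.33333

Δt = (1.5 − (-0.5))/6 = 1/3.
Left endpoints: -0.5, -1/6, 1/6, 0.5, 5/6, 7/6.
f(-0.5) = 3.5, f(-1/6) = 31/6, f(1/6) = 41/6, f(0.5) = 8.5, f(5/6) = 61/6, f(7/6) = 71/6.
Sum = Δt · [f(-0.5) + f(-1/6) + f(1/6) + ...].
Sum ≈ 15.33333.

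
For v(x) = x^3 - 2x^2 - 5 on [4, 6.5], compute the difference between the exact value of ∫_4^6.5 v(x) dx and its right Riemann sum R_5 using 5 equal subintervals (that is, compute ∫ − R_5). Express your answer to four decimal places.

Exact integral: ∫_4^6.5 v(x) dx ≈ 229.348958.
R_5 = 270.3125.
Error ≈ 229.348958 − 270.3125 ≈ -40.9635.

-40.9635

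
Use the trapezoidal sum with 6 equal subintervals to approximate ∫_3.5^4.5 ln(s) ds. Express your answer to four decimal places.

1.3835

Δs = (4.5 − 3.5)/6 = 1/6.
f(3.5) ≈ 1.2528, f(11/3) ≈ 1.2993, f(23/6) ≈ 1.3437, f(4) ≈ 1.3863, f(25/6) ≈ 1.4271, f(13/3) ≈ 1.4663, f(4.5) ≈ 1.5041.
T_6 = (Δs/2)·[f(s_0) + 2f(s_1) + ... + 2f(s_{5}) + f(s_6)].
Sum ≈ 1.3835.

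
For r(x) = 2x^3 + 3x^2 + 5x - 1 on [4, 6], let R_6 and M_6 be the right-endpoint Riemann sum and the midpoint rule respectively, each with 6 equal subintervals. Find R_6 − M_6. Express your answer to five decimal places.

R_6 ≈ 783.5555556.
M_6 ≈ 719.3888889.
R_6 − M_6 ≈ 64.16667.

64.16667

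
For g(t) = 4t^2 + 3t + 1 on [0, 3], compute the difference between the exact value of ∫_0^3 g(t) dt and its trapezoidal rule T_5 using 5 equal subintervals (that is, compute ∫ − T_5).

-0.72

Exact integral: ∫_0^3 g(t) dt = 52.5.
T_5 = 53.22.
Error = 52.5 − 53.22 = -0.72.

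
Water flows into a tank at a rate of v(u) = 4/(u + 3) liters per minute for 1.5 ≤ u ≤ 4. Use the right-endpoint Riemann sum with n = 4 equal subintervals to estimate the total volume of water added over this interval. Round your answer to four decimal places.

1.6719

Δu = (4 − 1.5)/4 = 0.625.
Right endpoints: 2.125, 2.75, 3.375, 4.
v(2.125) = 32/41, v(2.75) = 16/23, v(3.375) = 32/51, v(4) = 4/7.
Sum = Δu · [v(2.125) + v(2.75) + v(3.375) + v(4)].
Sum ≈ 1.6719.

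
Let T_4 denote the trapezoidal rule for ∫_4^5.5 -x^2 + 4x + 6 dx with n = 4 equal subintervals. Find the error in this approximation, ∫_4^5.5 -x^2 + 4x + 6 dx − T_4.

Exact integral: ∫_4^5.5 f(x) dx = 3.375.
T_4 = 3.33984375.
Error = 3.375 − 3.33984375 = 0.03515625.

0.03515625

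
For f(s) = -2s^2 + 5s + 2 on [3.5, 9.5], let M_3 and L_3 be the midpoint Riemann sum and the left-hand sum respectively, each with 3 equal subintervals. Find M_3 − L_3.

-114

M_3 = -332.
L_3 = -218.
M_3 − L_3 = -114.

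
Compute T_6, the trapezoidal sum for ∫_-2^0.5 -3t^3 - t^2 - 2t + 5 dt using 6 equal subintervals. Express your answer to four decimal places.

Δt = (0.5 − (-2))/6 = 5/12.
f(-2) = 29, f(-19/12) = 3373/192, f(-7/6) = 773/72, f(-0.75) = 7.203125, f(-1/3) = 17/3, f(1/12) = 2779/576, f(0.5) = 3.375.
T_6 = (Δt/2)·[f(t_0) + 2f(t_1) + ... + 2f(t_{5}) + f(t_6)].
Sum ≈ 25.9107.

25.9107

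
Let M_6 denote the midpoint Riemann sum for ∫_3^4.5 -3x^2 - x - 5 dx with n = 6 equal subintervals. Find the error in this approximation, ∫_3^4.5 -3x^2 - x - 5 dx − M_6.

-0.0234375

Exact integral: ∫_3^4.5 f(x) dx = -77.25.
M_6 = -77.2265625.
Error = -77.25 − (-77.2265625) = -0.0234375.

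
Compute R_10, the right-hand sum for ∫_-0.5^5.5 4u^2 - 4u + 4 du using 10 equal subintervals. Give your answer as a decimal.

216.24

Δu = (5.5 − (-0.5))/10 = 0.6.
Right endpoints: 0.1, 0.7, 1.3, 1.9, 2.5, 3.1, 3.7, 4.3, 4.9, 5.5.
f(0.1) = 3.64, f(0.7) = 3.16, f(1.3) = 5.56, f(1.9) = 10.84, f(2.5) = 19, f(3.1) = 30.04, f(3.7) = 43.96, f(4.3) = 60.76, f(4.9) = 80.44, f(5.5) = 103.
Sum = Δu · [f(0.1) + f(0.7) + f(1.3) + ...].
Sum = 216.24.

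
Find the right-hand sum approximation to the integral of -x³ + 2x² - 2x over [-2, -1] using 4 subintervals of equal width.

Δx = (-1 − (-2))/4 = 0.25.
Right endpoints: -1.75, -1.5, -1.25, -1.
f(-1.75) = 14.984375, f(-1.5) = 10.875, f(-1.25) = 7.578125, f(-1) = 5.
Sum = Δx · [f(-1.75) + f(-1.5) + f(-1.25) + f(-1)].
Sum = 9.609375.

9.609375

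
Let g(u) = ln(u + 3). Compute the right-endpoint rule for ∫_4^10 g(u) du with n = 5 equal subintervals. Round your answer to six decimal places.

14.086496

Δu = (10 − 4)/5 = 1.2.
Right endpoints: 5.2, 6.4, 7.6, 8.8, 10.
g(5.2) ≈ 2.104134, g(6.4) ≈ 2.240710, g(7.6) ≈ 2.360854, g(8.8) ≈ 2.468100, g(10) ≈ 2.564949.
Sum = Δu · [g(5.2) + g(6.4) + g(7.6) + g(8.8) + g(10)].
Sum ≈ 14.086496.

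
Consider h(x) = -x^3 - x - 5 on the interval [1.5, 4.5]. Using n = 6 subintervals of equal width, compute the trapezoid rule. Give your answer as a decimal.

-126.375

Δx = (4.5 − 1.5)/6 = 0.5.
h(1.5) = -9.875, h(2) = -15, h(2.5) = -23.125, h(3) = -35, h(3.5) = -51.375, h(4) = -73, h(4.5) = -100.625.
T_6 = (Δx/2)·[h(x_0) + 2h(x_1) + ... + 2h(x_{5}) + h(x_6)].
Sum = -126.375.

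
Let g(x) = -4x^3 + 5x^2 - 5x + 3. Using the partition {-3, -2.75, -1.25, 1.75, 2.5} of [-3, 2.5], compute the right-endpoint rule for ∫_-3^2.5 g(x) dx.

5.5625

Subinterval widths: 0.25, 1.5, 3, 0.75.
Right endpoints: -2.75, -1.25, 1.75, 2.5.
g(-2.75) = 137.75, g(-1.25) = 24.875, g(1.75) = -11.875, g(2.5) = -40.75.
Sum = Σ Δx_i · g(x_i).
Sum = 5.5625.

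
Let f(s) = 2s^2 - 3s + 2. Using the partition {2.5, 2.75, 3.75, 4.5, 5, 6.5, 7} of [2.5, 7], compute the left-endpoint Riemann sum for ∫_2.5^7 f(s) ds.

128.28125

Subinterval widths: 0.25, 1, 0.75, 0.5, 1.5, 0.5.
Left endpoints: 2.5, 2.75, 3.75, 4.5, 5, 6.5.
f(2.5) = 7, f(2.75) = 8.875, f(3.75) = 18.875, f(4.5) = 29, f(5) = 37, f(6.5) = 67.
Sum = Σ Δs_i · f(s_i).
Sum = 128.28125.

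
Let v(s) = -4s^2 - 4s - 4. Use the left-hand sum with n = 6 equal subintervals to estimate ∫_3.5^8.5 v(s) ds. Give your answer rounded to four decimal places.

Δs = (8.5 − 3.5)/6 = 5/6.
Left endpoints: 3.5, 13/3, 31/6, 6, 41/6, 23/3.
v(3.5) = -67, v(13/3) = -868/9, v(31/6) = -1183/9, v(6) = -172, v(41/6) = -1963/9, v(23/3) = -2428/9.
Sum = Δs · [v(3.5) + v(13/3) + v(31/6) + ...].
Sum ≈ -795.6481.

-795.6481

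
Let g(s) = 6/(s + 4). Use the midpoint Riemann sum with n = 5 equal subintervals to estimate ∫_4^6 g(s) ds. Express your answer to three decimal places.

Δs = (6 − 4)/5 = 0.4.
Midpoints: 4.2, 4.6, 5, 5.4, 5.8.
g(4.2) = 30/41, g(4.6) = 30/43, g(5) = 2/3, g(5.4) = 30/47, g(5.8) = 30/49.
Sum = Δs · [g(4.2) + g(4.6) + g(5) + g(5.4) + g(5.8)].
Sum ≈ 1.339.

1.339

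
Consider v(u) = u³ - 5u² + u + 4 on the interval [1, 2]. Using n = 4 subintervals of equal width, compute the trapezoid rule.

-2.421875

Δu = (2 − 1)/4 = 0.25.
v(1) = 1, v(1.25) = -0.609375, v(1.5) = -2.375, v(1.75) = -4.203125, v(2) = -6.
T_4 = (Δu/2)·[v(u_0) + 2v(u_1) + 2v(u_2) + 2v(u_3) + v(u_4)].
Sum = -2.421875.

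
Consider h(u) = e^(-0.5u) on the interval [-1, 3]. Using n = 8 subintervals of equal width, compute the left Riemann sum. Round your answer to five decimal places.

3.22241

Δu = (3 − (-1))/8 = 0.5.
Left endpoints: -1, -0.5, 0, 0.5, 1, 1.5, 2, 2.5.
h(-1) ≈ 1.64872, h(-0.5) ≈ 1.28403, h(0) ≈ 1.00000, h(0.5) ≈ 0.77880, h(1) ≈ 0.60653, h(1.5) ≈ 0.47237, h(2) ≈ 0.36788, h(2.5) ≈ 0.28650.
Sum = Δu · [h(-1) + h(-0.5) + h(0) + ...].
Sum ≈ 3.22241.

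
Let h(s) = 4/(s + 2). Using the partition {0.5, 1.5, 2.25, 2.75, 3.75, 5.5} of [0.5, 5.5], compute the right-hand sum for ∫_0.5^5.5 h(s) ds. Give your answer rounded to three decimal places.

3.899

Subinterval widths: 1, 0.75, 0.5, 1, 1.75.
Right endpoints: 1.5, 2.25, 2.75, 3.75, 5.5.
h(1.5) = 8/7, h(2.25) = 16/17, h(2.75) = 16/19, h(3.75) = 16/23, h(5.5) = 8/15.
Sum = Σ Δs_i · h(s_i).
Sum ≈ 3.899.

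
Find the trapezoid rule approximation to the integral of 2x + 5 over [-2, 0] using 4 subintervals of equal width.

6

Δx = (0 − (-2))/4 = 0.5.
f(-2) = 1, f(-1.5) = 2, f(-1) = 3, f(-0.5) = 4, f(0) = 5.
T_4 = (Δx/2)·[f(x_0) + 2f(x_1) + 2f(x_2) + 2f(x_3) + f(x_4)].
Sum = 6.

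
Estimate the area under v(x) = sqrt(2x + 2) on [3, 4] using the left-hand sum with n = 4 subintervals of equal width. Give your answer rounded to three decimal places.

2.957

Δx = (4 − 3)/4 = 0.25.
Left endpoints: 3, 3.25, 3.5, 3.75.
v(3) ≈ 2.828, v(3.25) ≈ 2.915, v(3.5) ≈ 3.000, v(3.75) ≈ 3.082.
Sum = Δx · [v(3) + v(3.25) + v(3.5) + v(3.75)].
Sum ≈ 2.957.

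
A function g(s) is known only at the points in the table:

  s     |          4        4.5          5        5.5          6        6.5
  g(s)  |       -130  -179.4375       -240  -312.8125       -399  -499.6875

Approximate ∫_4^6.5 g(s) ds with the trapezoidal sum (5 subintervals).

Δs = 0.5.
T_5 = (0.5/2)·[(-130) + 2·(-179.4375) + 2·(-240) + 2·(-312.8125) + 2·(-399) + (-499.6875)] = -723.046875.

-723.046875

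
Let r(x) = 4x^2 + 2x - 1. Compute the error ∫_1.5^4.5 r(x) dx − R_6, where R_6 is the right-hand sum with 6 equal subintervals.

-20

Exact integral: ∫_1.5^4.5 r(x) dx = 132.
R_6 = 152.
Error = 132 − 152 = -20.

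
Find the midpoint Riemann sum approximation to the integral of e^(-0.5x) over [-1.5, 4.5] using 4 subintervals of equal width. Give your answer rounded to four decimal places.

Δx = (4.5 − (-1.5))/4 = 1.5.
Midpoints: -0.75, 0.75, 2.25, 3.75.
f(-0.75) ≈ 1.4550, f(0.75) ≈ 0.6873, f(2.25) ≈ 0.3247, f(3.75) ≈ 0.1534.
Sum = Δx · [f(-0.75) + f(0.75) + f(2.25) + f(3.75)].
Sum ≈ 3.9304.

3.9304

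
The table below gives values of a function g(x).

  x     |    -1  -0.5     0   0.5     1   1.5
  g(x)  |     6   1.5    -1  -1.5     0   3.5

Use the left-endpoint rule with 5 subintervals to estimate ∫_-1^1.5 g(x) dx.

Δx = 0.5.
Sum = 0.5·[6 + 1.5 + (-1) + (-1.5) + 0] = 2.5.

2.5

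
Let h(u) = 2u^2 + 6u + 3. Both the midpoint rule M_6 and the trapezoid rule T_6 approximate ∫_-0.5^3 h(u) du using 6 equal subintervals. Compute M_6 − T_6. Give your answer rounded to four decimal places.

-0.5955

M_6 ≈ 54.634838.
T_6 ≈ 55.230324.
M_6 − T_6 ≈ -0.5955.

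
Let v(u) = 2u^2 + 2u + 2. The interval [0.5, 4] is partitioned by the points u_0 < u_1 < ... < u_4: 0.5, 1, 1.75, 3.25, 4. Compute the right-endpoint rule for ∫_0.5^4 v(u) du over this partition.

87.65625

Subinterval widths: 0.5, 0.75, 1.5, 0.75.
Right endpoints: 1, 1.75, 3.25, 4.
v(1) = 6, v(1.75) = 11.625, v(3.25) = 29.625, v(4) = 42.
Sum = Σ Δu_i · v(u_i).
Sum = 87.65625.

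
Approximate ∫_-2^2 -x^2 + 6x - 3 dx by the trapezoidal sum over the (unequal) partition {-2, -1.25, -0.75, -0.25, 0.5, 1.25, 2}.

Subinterval widths: 0.75, 0.5, 0.5, 0.75, 0.75, 0.75.
f(-2) = -19, f(-1.25) = -12.0625, f(-0.75) = -8.0625, f(-0.25) = -4.5625, f(0.5) = -0.25, f(1.25) = 2.9375, f(2) = 5.
On each subinterval the trapezoid contributes (Δx_i/2)·[f(x_{i-1}) + f(x_i)].
Sum = -17.65625.

-17.65625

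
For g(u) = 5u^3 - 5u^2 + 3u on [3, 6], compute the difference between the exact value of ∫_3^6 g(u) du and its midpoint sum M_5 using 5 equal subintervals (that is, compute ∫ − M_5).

5.625

Exact integral: ∫_3^6 g(u) du = 1244.25.
M_5 = 1238.625.
Error = 1244.25 − 1238.625 = 5.625.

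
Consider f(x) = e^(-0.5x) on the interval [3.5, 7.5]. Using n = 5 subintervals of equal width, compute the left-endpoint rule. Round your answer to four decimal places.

Δx = (7.5 − 3.5)/5 = 0.8.
Left endpoints: 3.5, 4.3, 5.1, 5.9, 6.7.
f(3.5) ≈ 0.1738, f(4.3) ≈ 0.1165, f(5.1) ≈ 0.0781, f(5.9) ≈ 0.0523, f(6.7) ≈ 0.0351.
Sum = Δx · [f(3.5) + f(4.3) + f(5.1) + f(5.9) + f(6.7)].
Sum ≈ 0.3646.

0.3646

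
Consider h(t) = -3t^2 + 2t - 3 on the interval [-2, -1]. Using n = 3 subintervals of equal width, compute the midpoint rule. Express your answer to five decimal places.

Δt = (-1 − (-2))/3 = 1/3.
Midpoints: -11/6, -1.5, -7/6.
h(-11/6) = -16.75, h(-1.5) = -12.75, h(-7/6) = -113/12.
Sum = Δt · [h(-11/6) + h(-1.5) + h(-7/6)].
Sum ≈ -12.97222.

-12.97222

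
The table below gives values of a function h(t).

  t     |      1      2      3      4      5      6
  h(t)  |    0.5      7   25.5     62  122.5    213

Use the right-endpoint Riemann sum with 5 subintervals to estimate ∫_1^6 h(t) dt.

Δt = 1.
Sum = 1·[7 + 25.5 + 62 + 122.5 + 213] = 430.

430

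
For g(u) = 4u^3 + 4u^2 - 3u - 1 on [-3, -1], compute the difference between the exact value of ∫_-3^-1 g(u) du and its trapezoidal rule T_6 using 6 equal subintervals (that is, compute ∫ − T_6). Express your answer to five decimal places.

0.74074

Exact integral: ∫_-3^-1 g(u) du ≈ -35.3333333.
T_6 ≈ -36.0740741.
Error ≈ -35.3333333 − (-36.0740741) ≈ 0.74074.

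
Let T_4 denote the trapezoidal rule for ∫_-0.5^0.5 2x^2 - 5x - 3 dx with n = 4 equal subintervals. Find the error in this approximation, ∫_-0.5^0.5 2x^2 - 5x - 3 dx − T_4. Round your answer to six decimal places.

-0.020833

Exact integral: ∫_-0.5^0.5 f(x) dx ≈ -2.83333333.
T_4 = -2.8125.
Error ≈ -2.83333333 − (-2.8125) ≈ -0.020833.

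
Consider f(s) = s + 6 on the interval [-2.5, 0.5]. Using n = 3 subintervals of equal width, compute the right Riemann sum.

16.5

Δs = (0.5 − (-2.5))/3 = 1.
Right endpoints: -1.5, -0.5, 0.5.
f(-1.5) = 4.5, f(-0.5) = 5.5, f(0.5) = 6.5.
Sum = Δs · [f(-1.5) + f(-0.5) + f(0.5)].
Sum = 16.5.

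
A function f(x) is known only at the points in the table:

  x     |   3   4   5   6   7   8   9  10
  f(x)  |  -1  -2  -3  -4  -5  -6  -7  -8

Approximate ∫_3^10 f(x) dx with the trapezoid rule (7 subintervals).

-31.5

Δx = 1.
T_7 = (1/2)·[(-1) + 2·(-2) + 2·(-3) + 2·(-4) + 2·(-5) + 2·(-6) + 2·(-7) + (-8)] = -31.5.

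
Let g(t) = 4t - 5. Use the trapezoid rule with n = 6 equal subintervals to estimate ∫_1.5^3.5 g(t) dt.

10

Δt = (3.5 − 1.5)/6 = 1/3.
g(1.5) = 1, g(11/6) = 7/3, g(13/6) = 11/3, g(2.5) = 5, g(17/6) = 19/3, g(19/6) = 23/3, g(3.5) = 9.
T_6 = (Δt/2)·[g(t_0) + 2g(t_1) + ... + 2g(t_{5}) + g(t_6)].
Sum = 10.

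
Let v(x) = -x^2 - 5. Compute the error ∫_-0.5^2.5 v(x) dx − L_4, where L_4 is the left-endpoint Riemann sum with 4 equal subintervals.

-1.96875

Exact integral: ∫_-0.5^2.5 v(x) dx = -20.25.
L_4 = -18.28125.
Error = -20.25 − (-18.28125) = -1.96875.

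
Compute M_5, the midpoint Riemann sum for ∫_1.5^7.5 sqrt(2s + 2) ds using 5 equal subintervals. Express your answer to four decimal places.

19.6496

Δs = (7.5 − 1.5)/5 = 1.2.
Midpoints: 2.1, 3.3, 4.5, 5.7, 6.9.
f(2.1) ≈ 2.4900, f(3.3) ≈ 2.9326, f(4.5) ≈ 3.3166, f(5.7) ≈ 3.6606, f(6.9) ≈ 3.9749.
Sum = Δs · [f(2.1) + f(3.3) + f(4.5) + f(5.7) + f(6.9)].
Sum ≈ 19.6496.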